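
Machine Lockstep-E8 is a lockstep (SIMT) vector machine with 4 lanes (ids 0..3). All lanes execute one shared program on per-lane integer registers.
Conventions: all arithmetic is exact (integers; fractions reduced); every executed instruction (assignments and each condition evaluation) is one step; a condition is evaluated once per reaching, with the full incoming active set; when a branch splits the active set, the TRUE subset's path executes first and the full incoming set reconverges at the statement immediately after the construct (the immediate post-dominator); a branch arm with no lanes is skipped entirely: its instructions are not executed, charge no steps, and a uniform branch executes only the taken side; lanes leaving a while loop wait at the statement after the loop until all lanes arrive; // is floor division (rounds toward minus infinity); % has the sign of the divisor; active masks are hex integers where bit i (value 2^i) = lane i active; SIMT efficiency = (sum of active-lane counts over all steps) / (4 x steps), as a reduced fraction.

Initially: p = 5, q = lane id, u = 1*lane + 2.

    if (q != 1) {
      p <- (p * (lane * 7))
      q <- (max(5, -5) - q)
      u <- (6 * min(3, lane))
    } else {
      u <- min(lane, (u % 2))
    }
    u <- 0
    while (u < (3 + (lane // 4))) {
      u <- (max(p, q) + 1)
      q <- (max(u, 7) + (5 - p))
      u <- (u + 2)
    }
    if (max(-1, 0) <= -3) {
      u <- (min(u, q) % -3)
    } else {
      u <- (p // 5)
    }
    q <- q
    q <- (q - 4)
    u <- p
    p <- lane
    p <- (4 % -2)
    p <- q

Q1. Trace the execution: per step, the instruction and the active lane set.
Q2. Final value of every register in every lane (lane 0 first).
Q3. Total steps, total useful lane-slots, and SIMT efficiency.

step 0: eval (q != 1)                0xf
step 1: p <- (p * (lane * 7))        0xd
step 2: q <- (max(5, -5) - q)        0xd
step 3: u <- (6 * min(3, lane))      0xd
step 4: u <- min(lane, (u % 2))      0x2
step 5: u <- 0                       0xf
step 6: eval (u < (3 + (lane // 4))) 0xf
step 7: u <- (max(p, q) + 1)         0xf
step 8: q <- (max(u, 7) + (5 - p))   0xf
step 9: u <- (u + 2)                 0xf
step 10: eval (u < (3 + (lane // 4))) 0xf
step 11: eval (max(-1, 0) <= -3)      0xf
step 12: u <- (p // 5)                0xf
step 13: q <- q                       0xf
step 14: q <- (q - 4)                 0xf
step 15: u <- p                       0xf
step 16: p <- lane                    0xf
step 17: p <- (4 % -2)                0xf
step 18: p <- q                       0xf

Answer: 19 steps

p: 8,3,2,2
q: 8,3,2,2
u: 0,5,70,105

steps = 19; useful = 70; efficiency = 70/76 = 35/38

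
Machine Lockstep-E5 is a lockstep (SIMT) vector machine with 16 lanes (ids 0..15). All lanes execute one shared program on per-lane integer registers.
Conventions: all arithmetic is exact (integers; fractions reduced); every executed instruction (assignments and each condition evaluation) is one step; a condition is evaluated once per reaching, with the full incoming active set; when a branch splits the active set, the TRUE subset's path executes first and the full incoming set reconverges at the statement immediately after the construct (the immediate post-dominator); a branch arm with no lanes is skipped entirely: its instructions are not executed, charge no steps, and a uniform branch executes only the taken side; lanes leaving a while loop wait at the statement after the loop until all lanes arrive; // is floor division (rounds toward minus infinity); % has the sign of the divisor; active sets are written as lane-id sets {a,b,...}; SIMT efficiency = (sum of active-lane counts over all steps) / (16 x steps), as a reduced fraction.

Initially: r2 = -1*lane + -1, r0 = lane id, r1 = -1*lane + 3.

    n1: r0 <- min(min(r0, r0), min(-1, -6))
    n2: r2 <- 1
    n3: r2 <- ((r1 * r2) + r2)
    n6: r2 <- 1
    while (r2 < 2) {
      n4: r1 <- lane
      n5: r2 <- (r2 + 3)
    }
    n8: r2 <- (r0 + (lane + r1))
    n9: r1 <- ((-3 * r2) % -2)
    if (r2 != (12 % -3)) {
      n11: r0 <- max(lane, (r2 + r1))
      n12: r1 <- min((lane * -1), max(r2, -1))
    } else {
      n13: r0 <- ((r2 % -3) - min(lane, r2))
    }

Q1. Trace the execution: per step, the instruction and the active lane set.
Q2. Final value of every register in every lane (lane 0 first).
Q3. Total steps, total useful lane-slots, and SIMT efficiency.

step 0: r0 <- min(min(r0, r0), min(-1, -6)) {0,1,2,3,4,5,6,7,8,9,10,11,12,13,14,15}
step 1: r2 <- 1                      {0,1,2,3,4,5,6,7,8,9,10,11,12,13,14,15}
step 2: r2 <- ((r1 * r2) + r2)       {0,1,2,3,4,5,6,7,8,9,10,11,12,13,14,15}
step 3: r2 <- 1                      {0,1,2,3,4,5,6,7,8,9,10,11,12,13,14,15}
step 4: eval (r2 < 2)                {0,1,2,3,4,5,6,7,8,9,10,11,12,13,14,15}
step 5: r1 <- lane                   {0,1,2,3,4,5,6,7,8,9,10,11,12,13,14,15}
step 6: r2 <- (r2 + 3)               {0,1,2,3,4,5,6,7,8,9,10,11,12,13,14,15}
step 7: eval (r2 < 2)                {0,1,2,3,4,5,6,7,8,9,10,11,12,13,14,15}
step 8: r2 <- (r0 + (lane + r1))     {0,1,2,3,4,5,6,7,8,9,10,11,12,13,14,15}
step 9: r1 <- ((-3 * r2) % -2)       {0,1,2,3,4,5,6,7,8,9,10,11,12,13,14,15}
step 10: eval (r2 != (12 % -3))       {0,1,2,3,4,5,6,7,8,9,10,11,12,13,14,15}
step 11: r0 <- max(lane, (r2 + r1))   {0,1,2,4,5,6,7,8,9,10,11,12,13,14,15}
step 12: r1 <- min((lane * -1), max(r2, -1)) {0,1,2,4,5,6,7,8,9,10,11,12,13,14,15}
step 13: r0 <- ((r2 % -3) - min(lane, r2)) {3}

Answer: 14 steps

r2: -6,-4,-2,0,2,4,6,8,10,12,14,16,18,20,22,24
r0: 0,1,2,0,4,5,6,8,10,12,14,16,18,20,22,24
r1: -1,-1,-2,0,-4,-5,-6,-7,-8,-9,-10,-11,-12,-13,-14,-15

steps = 14; useful = 207; efficiency = 207/224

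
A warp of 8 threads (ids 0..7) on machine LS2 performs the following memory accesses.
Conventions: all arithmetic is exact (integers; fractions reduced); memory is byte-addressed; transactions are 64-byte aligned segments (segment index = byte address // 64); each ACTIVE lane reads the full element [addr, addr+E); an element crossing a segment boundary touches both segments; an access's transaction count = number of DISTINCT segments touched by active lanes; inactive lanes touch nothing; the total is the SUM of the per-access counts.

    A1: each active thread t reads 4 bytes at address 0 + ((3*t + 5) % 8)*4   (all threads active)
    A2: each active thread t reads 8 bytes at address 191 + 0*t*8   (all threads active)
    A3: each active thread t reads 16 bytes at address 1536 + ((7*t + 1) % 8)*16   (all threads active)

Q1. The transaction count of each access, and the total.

A1: 1 transaction
A2: 2 transactions
A3: 2 transactions

Answer: 1,2,2; total 5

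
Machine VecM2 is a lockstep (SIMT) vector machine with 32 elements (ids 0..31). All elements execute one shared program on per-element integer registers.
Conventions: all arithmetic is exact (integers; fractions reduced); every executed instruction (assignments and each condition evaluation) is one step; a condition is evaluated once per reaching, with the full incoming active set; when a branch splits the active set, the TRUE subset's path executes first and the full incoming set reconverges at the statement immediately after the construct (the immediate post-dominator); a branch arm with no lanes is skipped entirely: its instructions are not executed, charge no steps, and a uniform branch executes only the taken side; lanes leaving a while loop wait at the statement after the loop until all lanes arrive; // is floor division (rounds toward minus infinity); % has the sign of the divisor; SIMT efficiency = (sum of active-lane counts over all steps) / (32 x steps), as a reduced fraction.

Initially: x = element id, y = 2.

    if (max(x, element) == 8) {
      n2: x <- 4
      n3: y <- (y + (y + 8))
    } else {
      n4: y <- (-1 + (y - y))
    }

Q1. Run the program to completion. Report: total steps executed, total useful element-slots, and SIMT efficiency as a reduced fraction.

Answer: 4 steps, 65 useful, 65/128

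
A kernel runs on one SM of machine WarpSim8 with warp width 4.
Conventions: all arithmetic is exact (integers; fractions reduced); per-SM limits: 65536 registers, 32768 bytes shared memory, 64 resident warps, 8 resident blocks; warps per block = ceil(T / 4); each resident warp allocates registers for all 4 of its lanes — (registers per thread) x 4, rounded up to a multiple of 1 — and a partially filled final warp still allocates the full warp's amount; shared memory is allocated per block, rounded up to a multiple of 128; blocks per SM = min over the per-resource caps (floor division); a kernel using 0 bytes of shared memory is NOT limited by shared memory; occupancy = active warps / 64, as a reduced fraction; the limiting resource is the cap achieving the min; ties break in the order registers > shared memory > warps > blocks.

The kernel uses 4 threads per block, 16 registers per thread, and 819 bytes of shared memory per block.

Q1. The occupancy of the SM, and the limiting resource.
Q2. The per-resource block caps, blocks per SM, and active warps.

Answer: occupancy 1/8, limited by blocks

registers: 1024 blocks
shared memory: 36 blocks
warps: 64 blocks
blocks: 8 blocks

Answer: 8 blocks, 8 active warps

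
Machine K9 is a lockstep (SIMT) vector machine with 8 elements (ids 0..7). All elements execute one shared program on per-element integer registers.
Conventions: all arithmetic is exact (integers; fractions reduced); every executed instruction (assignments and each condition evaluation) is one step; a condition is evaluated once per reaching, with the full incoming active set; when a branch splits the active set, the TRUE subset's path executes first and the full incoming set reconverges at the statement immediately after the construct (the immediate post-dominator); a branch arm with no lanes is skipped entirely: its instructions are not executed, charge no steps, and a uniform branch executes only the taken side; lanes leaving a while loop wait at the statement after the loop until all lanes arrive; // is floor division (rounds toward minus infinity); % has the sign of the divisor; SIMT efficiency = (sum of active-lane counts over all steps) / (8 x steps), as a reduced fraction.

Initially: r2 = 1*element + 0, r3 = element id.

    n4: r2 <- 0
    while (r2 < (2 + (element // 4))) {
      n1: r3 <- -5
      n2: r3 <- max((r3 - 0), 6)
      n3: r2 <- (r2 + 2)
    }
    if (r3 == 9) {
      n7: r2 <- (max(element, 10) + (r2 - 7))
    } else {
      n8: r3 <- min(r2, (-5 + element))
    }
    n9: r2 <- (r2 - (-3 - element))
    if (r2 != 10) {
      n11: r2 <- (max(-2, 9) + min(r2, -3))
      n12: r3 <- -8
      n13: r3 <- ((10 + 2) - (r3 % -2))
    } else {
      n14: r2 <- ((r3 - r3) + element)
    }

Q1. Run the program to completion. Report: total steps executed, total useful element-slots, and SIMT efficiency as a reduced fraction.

Answer: 17 steps, 120 useful, 15/17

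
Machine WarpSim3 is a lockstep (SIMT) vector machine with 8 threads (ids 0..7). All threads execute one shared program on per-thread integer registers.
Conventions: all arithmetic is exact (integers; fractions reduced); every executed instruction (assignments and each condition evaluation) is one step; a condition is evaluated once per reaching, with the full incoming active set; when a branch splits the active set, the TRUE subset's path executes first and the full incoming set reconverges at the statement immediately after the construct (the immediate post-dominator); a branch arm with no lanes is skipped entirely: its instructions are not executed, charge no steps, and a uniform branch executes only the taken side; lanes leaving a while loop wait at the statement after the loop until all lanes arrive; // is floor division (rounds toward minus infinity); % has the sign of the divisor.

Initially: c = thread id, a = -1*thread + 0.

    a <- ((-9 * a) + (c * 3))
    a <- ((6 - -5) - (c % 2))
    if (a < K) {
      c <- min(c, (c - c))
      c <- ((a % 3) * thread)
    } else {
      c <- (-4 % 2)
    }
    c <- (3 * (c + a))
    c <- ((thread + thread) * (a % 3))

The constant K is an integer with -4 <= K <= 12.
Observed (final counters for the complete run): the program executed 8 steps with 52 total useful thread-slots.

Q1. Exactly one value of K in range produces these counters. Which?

Answer: K = 11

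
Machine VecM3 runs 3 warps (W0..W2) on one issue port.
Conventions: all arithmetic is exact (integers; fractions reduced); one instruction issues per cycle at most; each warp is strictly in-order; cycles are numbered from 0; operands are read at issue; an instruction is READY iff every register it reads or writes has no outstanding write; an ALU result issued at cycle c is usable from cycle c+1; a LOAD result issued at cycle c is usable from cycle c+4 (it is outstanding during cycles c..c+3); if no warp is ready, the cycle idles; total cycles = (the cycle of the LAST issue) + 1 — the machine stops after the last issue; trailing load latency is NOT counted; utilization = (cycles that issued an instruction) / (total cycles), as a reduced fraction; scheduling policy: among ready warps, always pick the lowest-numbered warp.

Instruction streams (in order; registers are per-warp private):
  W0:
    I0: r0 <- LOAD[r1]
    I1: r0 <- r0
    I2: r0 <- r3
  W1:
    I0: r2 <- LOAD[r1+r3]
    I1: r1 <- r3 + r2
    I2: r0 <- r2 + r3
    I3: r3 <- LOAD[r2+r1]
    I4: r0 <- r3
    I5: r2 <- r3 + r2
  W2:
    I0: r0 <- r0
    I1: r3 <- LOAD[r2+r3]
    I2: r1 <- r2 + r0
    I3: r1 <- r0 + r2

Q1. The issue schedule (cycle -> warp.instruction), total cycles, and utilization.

cycle 0: W0.I0
cycle 1: W1.I0
cycle 2: W2.I0
cycle 3: W2.I1
cycle 4: W0.I1
cycle 5: W0.I2
cycle 6: W1.I1
cycle 7: W1.I2
cycle 8: W1.I3
cycle 9: W2.I2
cycle 10: W2.I3
cycle 11: idle
cycle 12: W1.I4
cycle 13: W1.I5

Answer: 14 cycles, utilization 13/14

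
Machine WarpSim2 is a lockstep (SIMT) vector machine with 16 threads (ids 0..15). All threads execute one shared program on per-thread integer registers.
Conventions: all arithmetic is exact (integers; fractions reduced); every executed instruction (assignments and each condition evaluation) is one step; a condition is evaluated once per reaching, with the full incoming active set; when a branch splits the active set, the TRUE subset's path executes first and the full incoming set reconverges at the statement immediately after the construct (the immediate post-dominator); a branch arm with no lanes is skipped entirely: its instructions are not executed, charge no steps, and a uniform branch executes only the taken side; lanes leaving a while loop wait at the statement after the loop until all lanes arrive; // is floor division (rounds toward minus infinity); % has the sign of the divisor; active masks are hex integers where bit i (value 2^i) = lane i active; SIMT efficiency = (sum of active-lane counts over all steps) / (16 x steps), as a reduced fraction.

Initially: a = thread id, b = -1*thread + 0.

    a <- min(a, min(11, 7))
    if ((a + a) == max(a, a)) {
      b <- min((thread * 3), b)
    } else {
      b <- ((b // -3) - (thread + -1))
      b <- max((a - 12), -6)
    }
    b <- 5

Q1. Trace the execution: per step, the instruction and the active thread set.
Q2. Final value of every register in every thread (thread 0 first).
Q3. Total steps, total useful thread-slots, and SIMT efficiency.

step 0: a <- min(a, min(11, 7))      0xffff
step 1: eval ((a + a) == max(a, a))  0xffff
step 2: b <- min((thread * 3), b)    0x0001
step 3: b <- ((b // -3) - (thread + -1)) 0xfffe
step 4: b <- max((a - 12), -6)       0xfffe
step 5: b <- 5                       0xffff

Answer: 6 steps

a: 0,1,2,3,4,5,6,7,7,7,7,7,7,7,7,7
b: 5,5,5,5,5,5,5,5,5,5,5,5,5,5,5,5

steps = 6; useful = 79; efficiency = 79/96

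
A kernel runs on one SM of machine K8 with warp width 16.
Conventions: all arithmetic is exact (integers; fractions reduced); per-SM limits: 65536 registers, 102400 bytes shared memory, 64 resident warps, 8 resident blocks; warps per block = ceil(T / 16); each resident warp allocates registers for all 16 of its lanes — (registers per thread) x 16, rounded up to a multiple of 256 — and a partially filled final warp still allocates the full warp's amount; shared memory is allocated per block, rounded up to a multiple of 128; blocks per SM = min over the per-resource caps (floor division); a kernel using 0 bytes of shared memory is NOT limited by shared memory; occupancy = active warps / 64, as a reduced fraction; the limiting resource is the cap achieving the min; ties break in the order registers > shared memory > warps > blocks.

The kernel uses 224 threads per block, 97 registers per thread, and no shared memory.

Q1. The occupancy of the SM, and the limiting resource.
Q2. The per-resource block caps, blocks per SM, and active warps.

Answer: occupancy 7/16, limited by registers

registers: 2 blocks
shared memory: no limit (kernel uses none)
warps: 4 blocks
blocks: 8 blocks

Answer: 2 blocks, 28 active warps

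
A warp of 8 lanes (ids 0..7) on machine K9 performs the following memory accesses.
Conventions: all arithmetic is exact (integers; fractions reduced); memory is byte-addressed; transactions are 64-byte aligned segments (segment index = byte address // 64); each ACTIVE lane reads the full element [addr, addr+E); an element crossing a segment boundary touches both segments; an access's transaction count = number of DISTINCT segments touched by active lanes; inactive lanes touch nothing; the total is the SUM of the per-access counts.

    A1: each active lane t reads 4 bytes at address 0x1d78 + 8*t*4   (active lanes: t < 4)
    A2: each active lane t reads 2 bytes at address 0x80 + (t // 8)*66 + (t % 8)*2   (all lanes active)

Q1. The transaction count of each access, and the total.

A1: 3 transactions
A2: 1 transaction

Answer: 3,1; total 4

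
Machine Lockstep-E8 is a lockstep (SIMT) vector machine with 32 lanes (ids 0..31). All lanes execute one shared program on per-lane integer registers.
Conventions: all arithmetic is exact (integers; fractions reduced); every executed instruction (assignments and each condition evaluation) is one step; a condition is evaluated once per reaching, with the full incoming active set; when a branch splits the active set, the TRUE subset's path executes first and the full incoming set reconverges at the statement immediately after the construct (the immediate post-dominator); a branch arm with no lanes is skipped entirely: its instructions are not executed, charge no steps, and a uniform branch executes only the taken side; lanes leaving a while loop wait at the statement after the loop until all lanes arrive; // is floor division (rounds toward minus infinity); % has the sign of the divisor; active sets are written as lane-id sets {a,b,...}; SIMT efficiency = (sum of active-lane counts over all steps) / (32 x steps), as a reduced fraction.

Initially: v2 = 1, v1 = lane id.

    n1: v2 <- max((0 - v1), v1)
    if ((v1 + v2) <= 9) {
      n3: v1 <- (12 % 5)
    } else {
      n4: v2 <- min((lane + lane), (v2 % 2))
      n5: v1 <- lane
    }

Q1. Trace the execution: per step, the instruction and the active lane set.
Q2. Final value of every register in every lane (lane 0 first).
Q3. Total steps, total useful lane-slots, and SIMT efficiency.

step 0: v2 <- max((0 - v1), v1)      {0,1,2,3,4,5,6,7,8,9,10,11,12,13,14,15,16,17,18,19,20,21,22,23,24,25,26,27,28,29,30,31}
step 1: eval ((v1 + v2) <= 9)        {0,1,2,3,4,5,6,7,8,9,10,11,12,13,14,15,16,17,18,19,20,21,22,23,24,25,26,27,28,29,30,31}
step 2: v1 <- (12 % 5)               {0,1,2,3,4}
step 3: v2 <- min((lane + lane), (v2 % 2)) {5,6,7,8,9,10,11,12,13,14,15,16,17,18,19,20,21,22,23,24,25,26,27,28,29,30,31}
step 4: v1 <- lane                   {5,6,7,8,9,10,11,12,13,14,15,16,17,18,19,20,21,22,23,24,25,26,27,28,29,30,31}

Answer: 5 steps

v2: 0,1,2,3,4,1,0,1,0,1,0,1,0,1,0,1,0,1,0,1,0,1,0,1,0,1,0,1,0,1,0,1
v1: 2,2,2,2,2,5,6,7,8,9,10,11,12,13,14,15,16,17,18,19,20,21,22,23,24,25,26,27,28,29,30,31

steps = 5; useful = 123; efficiency = 123/160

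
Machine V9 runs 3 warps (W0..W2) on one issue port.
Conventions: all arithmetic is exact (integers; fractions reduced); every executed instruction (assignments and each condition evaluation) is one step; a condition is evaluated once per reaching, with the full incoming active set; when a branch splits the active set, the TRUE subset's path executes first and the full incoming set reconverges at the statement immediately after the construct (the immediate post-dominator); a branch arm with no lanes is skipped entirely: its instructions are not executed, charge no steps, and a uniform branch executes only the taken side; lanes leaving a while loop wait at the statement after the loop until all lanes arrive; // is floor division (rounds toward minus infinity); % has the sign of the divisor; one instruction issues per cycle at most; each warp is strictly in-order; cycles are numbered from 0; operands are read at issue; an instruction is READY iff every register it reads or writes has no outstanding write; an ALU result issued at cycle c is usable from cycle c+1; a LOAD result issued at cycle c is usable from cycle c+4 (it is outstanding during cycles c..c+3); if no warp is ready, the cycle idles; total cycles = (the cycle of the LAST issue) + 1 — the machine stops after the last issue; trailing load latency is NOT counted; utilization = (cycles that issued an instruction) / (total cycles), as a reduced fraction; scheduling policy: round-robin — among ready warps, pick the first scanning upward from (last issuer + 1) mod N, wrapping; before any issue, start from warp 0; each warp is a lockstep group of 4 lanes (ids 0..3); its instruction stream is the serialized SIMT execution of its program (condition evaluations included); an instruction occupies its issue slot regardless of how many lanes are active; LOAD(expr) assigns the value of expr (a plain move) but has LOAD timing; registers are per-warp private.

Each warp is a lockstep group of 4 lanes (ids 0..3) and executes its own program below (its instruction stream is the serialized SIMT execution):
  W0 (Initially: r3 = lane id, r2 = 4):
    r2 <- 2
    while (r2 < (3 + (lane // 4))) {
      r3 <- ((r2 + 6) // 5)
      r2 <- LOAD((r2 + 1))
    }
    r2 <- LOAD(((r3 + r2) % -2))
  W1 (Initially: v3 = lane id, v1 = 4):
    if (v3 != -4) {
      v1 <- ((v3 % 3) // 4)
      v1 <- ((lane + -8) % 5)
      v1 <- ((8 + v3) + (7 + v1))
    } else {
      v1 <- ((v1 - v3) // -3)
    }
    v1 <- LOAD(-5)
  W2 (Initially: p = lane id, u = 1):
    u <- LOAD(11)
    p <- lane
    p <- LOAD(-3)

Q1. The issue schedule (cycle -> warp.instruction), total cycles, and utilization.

cycle 0: W0.I0
cycle 1: W1.I0
cycle 2: W2.I0
cycle 3: W0.I1
cycle 4: W1.I1
cycle 5: W2.I1
cycle 6: W0.I2
cycle 7: W1.I2
cycle 8: W2.I2
cycle 9: W0.I3
cycle 10: W1.I3
cycle 11: W1.I4
cycle 12: idle
cycle 13: W0.I4
cycle 14: W0.I5

Answer: 15 cycles, utilization 14/15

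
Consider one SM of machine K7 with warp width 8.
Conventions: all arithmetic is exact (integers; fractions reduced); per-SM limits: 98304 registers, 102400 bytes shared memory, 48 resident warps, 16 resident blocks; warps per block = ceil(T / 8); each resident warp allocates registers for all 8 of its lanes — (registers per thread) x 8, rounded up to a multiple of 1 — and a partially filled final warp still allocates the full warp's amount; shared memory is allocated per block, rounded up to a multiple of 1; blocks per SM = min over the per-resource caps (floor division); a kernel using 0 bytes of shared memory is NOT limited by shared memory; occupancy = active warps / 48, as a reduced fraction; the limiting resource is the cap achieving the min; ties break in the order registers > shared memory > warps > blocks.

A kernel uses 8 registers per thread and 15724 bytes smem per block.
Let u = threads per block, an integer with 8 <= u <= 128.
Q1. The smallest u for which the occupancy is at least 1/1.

Answer: u = 57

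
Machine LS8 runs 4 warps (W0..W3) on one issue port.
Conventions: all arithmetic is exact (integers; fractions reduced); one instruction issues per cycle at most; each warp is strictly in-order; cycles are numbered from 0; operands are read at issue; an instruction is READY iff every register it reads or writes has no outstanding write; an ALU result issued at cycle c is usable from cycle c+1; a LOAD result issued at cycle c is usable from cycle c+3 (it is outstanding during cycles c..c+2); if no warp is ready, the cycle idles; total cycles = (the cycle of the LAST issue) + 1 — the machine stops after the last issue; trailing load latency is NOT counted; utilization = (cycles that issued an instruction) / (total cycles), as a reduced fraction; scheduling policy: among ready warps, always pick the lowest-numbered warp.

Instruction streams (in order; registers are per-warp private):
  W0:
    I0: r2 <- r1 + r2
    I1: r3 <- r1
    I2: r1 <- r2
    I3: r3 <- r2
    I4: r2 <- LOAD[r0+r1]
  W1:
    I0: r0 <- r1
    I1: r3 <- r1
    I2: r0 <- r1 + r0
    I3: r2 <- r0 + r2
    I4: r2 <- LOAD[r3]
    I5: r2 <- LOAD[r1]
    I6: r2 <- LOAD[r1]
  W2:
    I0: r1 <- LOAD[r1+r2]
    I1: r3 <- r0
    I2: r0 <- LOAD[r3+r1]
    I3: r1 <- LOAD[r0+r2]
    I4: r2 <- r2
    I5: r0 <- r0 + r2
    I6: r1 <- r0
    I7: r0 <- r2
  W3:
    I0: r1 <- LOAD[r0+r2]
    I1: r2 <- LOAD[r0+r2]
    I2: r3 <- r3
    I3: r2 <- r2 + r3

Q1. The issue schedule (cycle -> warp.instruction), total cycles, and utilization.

cycle 0: W0.I0
cycle 1: W0.I1
cycle 2: W0.I2
cycle 3: W0.I3
cycle 4: W0.I4
cycle 5: W1.I0
cycle 6: W1.I1
cycle 7: W1.I2
cycle 8: W1.I3
cycle 9: W1.I4
cycle 10: W2.I0
cycle 11: W2.I1
cycle 12: W1.I5
cycle 13: W2.I2
cycle 14: W3.I0
cycle 15: W1.I6
cycle 16: W2.I3
cycle 17: W2.I4
cycle 18: W2.I5
cycle 19: W2.I6
cycle 20: W2.I7
cycle 21: W3.I1
cycle 22: W3.I2
cycle 23: idle
cycle 24: W3.I3

Answer: 25 cycles, utilization 24/25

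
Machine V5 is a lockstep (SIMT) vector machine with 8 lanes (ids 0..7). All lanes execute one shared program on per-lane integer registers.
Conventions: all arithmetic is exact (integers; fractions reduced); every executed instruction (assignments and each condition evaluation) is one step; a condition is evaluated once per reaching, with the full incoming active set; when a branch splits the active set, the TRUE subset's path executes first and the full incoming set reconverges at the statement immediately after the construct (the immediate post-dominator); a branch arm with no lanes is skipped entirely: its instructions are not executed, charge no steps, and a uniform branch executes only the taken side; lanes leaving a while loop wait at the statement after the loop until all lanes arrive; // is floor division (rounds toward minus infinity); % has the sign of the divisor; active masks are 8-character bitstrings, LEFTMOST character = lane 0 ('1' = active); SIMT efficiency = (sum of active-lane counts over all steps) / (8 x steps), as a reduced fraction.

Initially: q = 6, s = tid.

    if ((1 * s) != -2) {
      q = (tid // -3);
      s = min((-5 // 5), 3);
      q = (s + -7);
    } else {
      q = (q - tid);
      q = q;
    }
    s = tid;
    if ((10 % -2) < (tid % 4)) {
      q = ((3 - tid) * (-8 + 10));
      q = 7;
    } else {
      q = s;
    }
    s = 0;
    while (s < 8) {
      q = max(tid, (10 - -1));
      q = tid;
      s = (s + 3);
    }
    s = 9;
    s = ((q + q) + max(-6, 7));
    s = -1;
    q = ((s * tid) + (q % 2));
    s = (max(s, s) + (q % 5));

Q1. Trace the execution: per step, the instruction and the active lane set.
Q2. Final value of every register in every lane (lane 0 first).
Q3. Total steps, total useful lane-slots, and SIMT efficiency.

step 0: eval ((1 * s) != -2)         11111111
step 1: q <- (tid // -3)             11111111
step 2: s <- min((-5 // 5), 3)       11111111
step 3: q <- (s + -7)                11111111
step 4: s <- tid                     11111111
step 5: eval ((10 % -2) < (tid % 4)) 11111111
step 6: q <- ((3 - tid) * (-8 + 10)) 01110111
step 7: q <- 7                       01110111
step 8: q <- s                       10001000
step 9: s <- 0                       11111111
step 10: eval (s < 8)                 11111111
step 11: q <- max(tid, (10 - -1))     11111111
step 12: q <- tid                     11111111
step 13: s <- (s + 3)                 11111111
step 14: eval (s < 8)                 11111111
step 15: q <- max(tid, (10 - -1))     11111111
step 16: q <- tid                     11111111
step 17: s <- (s + 3)                 11111111
step 18: eval (s < 8)                 11111111
step 19: q <- max(tid, (10 - -1))     11111111
step 20: q <- tid                     11111111
step 21: s <- (s + 3)                 11111111
step 22: eval (s < 8)                 11111111
step 23: s <- 9                       11111111
step 24: s <- ((q + q) + max(-6, 7))  11111111
step 25: s <- -1                      11111111
step 26: q <- ((s * tid) + (q % 2))   11111111
step 27: s <- (max(s, s) + (q % 5))   11111111

Answer: 28 steps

q: 0,0,-2,-2,-4,-4,-6,-6
s: -1,-1,2,2,0,0,3,3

steps = 28; useful = 214; efficiency = 214/224 = 107/112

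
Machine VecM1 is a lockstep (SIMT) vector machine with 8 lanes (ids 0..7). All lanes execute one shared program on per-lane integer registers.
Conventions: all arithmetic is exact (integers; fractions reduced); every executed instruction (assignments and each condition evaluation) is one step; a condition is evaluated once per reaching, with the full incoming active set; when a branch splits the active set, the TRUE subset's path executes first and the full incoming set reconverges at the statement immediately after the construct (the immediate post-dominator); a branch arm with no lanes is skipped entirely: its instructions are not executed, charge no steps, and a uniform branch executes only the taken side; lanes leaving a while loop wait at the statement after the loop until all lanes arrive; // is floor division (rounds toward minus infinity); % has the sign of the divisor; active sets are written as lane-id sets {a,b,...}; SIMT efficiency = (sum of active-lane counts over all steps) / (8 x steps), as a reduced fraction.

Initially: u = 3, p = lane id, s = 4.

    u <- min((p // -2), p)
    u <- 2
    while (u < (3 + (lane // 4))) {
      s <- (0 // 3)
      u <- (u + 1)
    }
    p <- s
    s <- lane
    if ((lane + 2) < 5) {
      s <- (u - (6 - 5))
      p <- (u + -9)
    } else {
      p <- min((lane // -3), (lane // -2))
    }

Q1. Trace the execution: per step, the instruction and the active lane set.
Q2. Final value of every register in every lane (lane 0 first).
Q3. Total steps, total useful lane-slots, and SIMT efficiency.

step 0: u <- min((p // -2), p)       {0,1,2,3,4,5,6,7}
step 1: u <- 2                       {0,1,2,3,4,5,6,7}
step 2: eval (u < (3 + (lane // 4))) {0,1,2,3,4,5,6,7}
step 3: s <- (0 // 3)                {0,1,2,3,4,5,6,7}
step 4: u <- (u + 1)                 {0,1,2,3,4,5,6,7}
step 5: eval (u < (3 + (lane // 4))) {0,1,2,3,4,5,6,7}
step 6: s <- (0 // 3)                {4,5,6,7}
step 7: u <- (u + 1)                 {4,5,6,7}
step 8: eval (u < (3 + (lane // 4))) {4,5,6,7}
step 9: p <- s                       {0,1,2,3,4,5,6,7}
step 10: s <- lane                    {0,1,2,3,4,5,6,7}
step 11: eval ((lane + 2) < 5)        {0,1,2,3,4,5,6,7}
step 12: s <- (u - (6 - 5))           {0,1,2}
step 13: p <- (u + -9)                {0,1,2}
step 14: p <- min((lane // -3), (lane // -2)) {3,4,5,6,7}

Answer: 15 steps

u: 3,3,3,3,4,4,4,4
p: -6,-6,-6,-2,-2,-3,-3,-4
s: 2,2,2,3,4,5,6,7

steps = 15; useful = 95; efficiency = 95/120 = 19/24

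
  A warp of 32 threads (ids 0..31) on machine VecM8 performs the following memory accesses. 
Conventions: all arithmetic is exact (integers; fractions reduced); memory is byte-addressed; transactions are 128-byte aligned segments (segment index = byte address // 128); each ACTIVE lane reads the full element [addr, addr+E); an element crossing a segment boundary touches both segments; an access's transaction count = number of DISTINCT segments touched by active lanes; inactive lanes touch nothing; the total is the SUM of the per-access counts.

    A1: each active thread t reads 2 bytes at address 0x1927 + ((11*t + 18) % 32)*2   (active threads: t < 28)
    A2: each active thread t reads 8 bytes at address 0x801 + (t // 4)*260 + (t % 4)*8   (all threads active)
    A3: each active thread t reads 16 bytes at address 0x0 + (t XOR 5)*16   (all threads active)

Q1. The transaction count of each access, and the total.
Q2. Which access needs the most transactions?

A1: 1 transaction
A2: 8 transactions
A3: 4 transactions

Answer: 1,8,4; total 13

Answer: A2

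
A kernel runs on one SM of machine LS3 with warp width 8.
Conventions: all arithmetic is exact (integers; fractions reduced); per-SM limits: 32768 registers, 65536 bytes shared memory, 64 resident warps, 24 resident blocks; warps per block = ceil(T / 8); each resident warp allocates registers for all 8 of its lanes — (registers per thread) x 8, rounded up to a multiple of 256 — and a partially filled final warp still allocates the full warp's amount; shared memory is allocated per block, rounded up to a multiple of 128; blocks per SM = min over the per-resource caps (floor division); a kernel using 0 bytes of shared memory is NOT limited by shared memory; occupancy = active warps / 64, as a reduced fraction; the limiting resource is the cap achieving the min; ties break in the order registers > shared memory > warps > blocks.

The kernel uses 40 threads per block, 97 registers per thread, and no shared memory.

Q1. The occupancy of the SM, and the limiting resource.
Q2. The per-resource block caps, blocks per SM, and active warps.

Answer: occupancy 15/32, limited by registers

registers: 6 blocks
shared memory: no limit (kernel uses none)
warps: 12 blocks
blocks: 24 blocks

Answer: 6 blocks, 30 active warps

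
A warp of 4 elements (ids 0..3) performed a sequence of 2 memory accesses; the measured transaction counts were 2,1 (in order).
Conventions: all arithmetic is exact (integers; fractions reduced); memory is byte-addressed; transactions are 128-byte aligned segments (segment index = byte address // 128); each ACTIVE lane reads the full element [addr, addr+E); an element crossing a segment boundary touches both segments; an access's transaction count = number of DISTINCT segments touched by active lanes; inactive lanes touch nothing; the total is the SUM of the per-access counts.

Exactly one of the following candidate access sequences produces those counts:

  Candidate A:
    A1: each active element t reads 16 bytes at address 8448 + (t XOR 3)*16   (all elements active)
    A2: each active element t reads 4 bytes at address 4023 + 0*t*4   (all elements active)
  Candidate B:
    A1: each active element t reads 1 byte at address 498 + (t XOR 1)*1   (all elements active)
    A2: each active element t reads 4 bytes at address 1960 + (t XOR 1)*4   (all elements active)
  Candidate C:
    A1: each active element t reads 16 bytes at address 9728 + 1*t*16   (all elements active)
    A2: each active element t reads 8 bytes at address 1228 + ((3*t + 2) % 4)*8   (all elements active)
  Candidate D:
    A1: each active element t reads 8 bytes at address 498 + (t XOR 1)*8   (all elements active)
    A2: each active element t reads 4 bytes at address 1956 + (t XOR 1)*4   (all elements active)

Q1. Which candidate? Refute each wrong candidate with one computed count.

A: A1 gives 1 transaction, not 2
B: A1 gives 1 transaction, not 2
C: A1 gives 1 transaction, not 2
D: all counts match (2,1)

Answer: D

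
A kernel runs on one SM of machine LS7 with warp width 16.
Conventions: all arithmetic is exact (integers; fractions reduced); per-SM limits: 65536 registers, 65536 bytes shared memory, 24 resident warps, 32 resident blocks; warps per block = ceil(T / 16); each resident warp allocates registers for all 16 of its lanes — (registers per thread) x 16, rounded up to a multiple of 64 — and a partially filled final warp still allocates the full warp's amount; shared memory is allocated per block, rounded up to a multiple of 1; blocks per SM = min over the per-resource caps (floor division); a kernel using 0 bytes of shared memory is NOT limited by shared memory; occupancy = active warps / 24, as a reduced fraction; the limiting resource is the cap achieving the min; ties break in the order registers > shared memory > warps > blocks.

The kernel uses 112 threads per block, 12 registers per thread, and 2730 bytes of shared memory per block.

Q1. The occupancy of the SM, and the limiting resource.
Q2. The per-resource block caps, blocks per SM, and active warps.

Answer: occupancy 7/8, limited by warps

registers: 48 blocks
shared memory: 24 blocks
warps: 3 blocks
blocks: 32 blocks

Answer: 3 blocks, 21 active warps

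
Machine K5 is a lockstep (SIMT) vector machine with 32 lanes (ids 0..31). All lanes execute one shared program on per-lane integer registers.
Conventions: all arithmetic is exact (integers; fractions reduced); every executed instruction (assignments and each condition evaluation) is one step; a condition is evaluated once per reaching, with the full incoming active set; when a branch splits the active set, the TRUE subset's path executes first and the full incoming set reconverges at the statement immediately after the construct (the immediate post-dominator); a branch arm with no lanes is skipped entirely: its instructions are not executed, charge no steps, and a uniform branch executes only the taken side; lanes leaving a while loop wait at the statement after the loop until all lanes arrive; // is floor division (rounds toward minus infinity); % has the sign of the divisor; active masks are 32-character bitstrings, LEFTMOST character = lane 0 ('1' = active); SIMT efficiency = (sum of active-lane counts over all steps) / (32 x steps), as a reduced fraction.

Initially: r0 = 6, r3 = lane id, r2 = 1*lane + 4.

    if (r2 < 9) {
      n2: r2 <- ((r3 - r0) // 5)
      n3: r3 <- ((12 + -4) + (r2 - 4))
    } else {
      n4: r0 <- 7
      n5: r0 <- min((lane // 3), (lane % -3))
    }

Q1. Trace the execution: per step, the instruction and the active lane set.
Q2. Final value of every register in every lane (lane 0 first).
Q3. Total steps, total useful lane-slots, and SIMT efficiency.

step 0: eval (r2 < 9)                11111111111111111111111111111111
step 1: r2 <- ((r3 - r0) // 5)       11111000000000000000000000000000
step 2: r3 <- ((12 + -4) + (r2 - 4)) 11111000000000000000000000000000
step 3: r0 <- 7                      00000111111111111111111111111111
step 4: r0 <- min((lane // 3), (lane % -3)) 00000111111111111111111111111111

Answer: 5 steps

r0: 6,6,6,6,6,-1,0,-2,-1,0,-2,-1,0,-2,-1,0,-2,-1,0,-2,-1,0,-2,-1,0,-2,-1,0,-2,-1,0,-2
r3: 2,3,3,3,3,5,6,7,8,9,10,11,12,13,14,15,16,17,18,19,20,21,22,23,24,25,26,27,28,29,30,31
r2: -2,-1,-1,-1,-1,9,10,11,12,13,14,15,16,17,18,19,20,21,22,23,24,25,26,27,28,29,30,31,32,33,34,35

steps = 5; useful = 96; efficiency = 96/160 = 3/5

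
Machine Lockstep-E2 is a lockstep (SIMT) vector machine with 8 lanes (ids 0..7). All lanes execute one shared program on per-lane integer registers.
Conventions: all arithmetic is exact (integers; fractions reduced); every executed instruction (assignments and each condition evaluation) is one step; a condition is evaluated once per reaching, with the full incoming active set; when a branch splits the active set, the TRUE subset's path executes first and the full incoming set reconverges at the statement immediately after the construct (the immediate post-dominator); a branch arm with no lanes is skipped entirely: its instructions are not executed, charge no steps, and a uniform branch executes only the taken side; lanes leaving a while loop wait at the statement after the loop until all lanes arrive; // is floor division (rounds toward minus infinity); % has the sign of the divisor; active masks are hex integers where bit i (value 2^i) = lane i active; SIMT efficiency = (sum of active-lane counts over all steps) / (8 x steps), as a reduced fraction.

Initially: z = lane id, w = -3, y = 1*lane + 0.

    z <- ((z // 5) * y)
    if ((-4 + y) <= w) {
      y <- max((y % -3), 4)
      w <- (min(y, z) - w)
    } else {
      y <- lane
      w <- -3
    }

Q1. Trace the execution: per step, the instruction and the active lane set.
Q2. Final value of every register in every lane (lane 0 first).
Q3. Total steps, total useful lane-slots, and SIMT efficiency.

step 0: z <- ((z // 5) * y)          0xff
step 1: eval ((-4 + y) <= w)         0xff
step 2: y <- max((y % -3), 4)        0x03
step 3: w <- (min(y, z) - w)         0x03
step 4: y <- lane                    0xfc
step 5: w <- -3                      0xfc

Answer: 6 steps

z: 0,0,0,0,0,5,6,7
w: 3,3,-3,-3,-3,-3,-3,-3
y: 4,4,2,3,4,5,6,7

steps = 6; useful = 32; efficiency = 32/48 = 2/3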